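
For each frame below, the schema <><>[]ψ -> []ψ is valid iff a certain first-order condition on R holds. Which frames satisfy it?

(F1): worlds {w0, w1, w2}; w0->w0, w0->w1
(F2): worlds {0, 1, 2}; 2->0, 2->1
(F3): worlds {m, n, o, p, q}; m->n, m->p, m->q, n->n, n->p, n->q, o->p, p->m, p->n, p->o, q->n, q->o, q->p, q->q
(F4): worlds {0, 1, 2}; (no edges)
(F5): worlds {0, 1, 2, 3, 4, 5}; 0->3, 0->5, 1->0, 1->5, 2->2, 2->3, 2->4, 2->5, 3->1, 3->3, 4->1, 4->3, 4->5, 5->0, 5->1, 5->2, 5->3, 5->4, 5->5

(F2), (F4)

This is the axiom for a generalized confluence (Geach) condition; its first-order frame correspondent is forall x forall y forall z ((x R^2 y & xRz) -> exists w (yRw & z = w)).
(F1): fails — w0R²w1, w0Rw0 but no w with w1Rw and w0=w.
(F2): satisfies the condition.
(F3): fails — mR²o, mRn but no w with oRw and n=w.
(F4): satisfies the condition.
(F5): fails — 0R²1, 0R3 but no w with 1Rw and 3=w.
Valid on: (F2), (F4).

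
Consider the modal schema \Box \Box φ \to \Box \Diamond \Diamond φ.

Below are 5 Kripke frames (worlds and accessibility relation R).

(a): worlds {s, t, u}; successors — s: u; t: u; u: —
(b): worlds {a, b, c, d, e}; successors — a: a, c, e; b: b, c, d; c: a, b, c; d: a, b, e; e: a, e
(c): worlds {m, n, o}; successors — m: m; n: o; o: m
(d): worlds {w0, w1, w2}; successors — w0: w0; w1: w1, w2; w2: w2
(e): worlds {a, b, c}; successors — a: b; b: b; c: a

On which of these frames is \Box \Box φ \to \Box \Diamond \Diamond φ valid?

The schema corresponds to a generalized confluence (Geach) condition: \forall x \forall z (xRz \to \exists w (x R^2 w \wedge z R^2 w)).
(a): fails — sRu but no w with sR²w and uR²w.
(b): satisfies the condition.
(c): satisfies the condition.
(d): satisfies the condition.
(e): satisfies the condition.
Valid on: (b), (c), (d), (e).

(b), (c), (d), (e)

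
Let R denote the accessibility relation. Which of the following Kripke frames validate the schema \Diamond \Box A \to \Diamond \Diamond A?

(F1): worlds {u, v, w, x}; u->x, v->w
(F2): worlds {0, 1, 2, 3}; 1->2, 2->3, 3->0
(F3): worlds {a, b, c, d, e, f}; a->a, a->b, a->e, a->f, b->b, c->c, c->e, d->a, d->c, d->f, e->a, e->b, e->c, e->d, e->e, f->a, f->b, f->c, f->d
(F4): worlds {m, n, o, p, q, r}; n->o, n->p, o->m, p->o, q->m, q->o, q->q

(F3)

This is the axiom for a generalized confluence (Geach) condition; its first-order frame correspondent is \forall x \forall y (xRy \to \exists w (yRw \wedge x R^2 w)).
(F1): fails — uRx but no t with xRt and uR²t.
(F2): fails — 3R0 but no w with 0Rw and 3R²w.
(F3): holds.
(F4): fails — oRm but no w with mRw and oR²w.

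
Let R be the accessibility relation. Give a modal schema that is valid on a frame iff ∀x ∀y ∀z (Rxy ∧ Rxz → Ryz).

This is the Euclidean property; the standard corresponding axiom is 5: ◇ψ → □◇ψ.
Suppose ◇ψ→□◇ψ is valid. Take Rxy, Rxz and set V(ψ)={y}. Then ◇ψ at x, so □◇ψ at x, so ◇ψ at z, so some w with Rzw has ψ; w=y, i.e. Rzy. By symmetry of the argument, Ryz.

◇ψ → □◇ψ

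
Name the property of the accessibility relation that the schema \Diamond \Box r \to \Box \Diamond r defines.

This is the .2 axiom.
It corresponds to convergence: \forall x \forall y \forall z (Rxy \wedge Rxz \to \exists w (Ryw \wedge Rzw)).

convergence: \forall x \forall y \forall z (Rxy \wedge Rxz \to \exists w (Ryw \wedge Rzw))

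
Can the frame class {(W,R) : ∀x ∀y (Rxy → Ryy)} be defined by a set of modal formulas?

Yes — defined by □(□q → q)

This is a Sahlqvist condition; the T□ axiom □(□q → q) defines it.
Suppose □(□q→q) is valid. Take Rxy and set V(q)={w : Ryw}. Then at y, □q holds; since □(□q→q) at x, □q→q at y, so q at y, i.e. Ryy.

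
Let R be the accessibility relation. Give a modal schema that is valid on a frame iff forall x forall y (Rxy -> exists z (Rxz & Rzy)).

□□p → □p

The condition is density. The C4 schema □□p → □p defines it.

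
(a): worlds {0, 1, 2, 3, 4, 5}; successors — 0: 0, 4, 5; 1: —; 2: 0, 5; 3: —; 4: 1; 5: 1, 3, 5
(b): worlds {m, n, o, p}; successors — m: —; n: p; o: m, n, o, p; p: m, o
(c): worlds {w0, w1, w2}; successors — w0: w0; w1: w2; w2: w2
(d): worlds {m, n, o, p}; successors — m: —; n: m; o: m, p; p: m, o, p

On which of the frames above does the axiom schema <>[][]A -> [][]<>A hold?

(c)

Frame correspondent (Sahlqvist): forall x forall y forall z ((xRy & x R^2 z) -> exists w (y R^2 w & zRw)) — i.e. a generalized confluence (Geach) condition.
(a): fails — 0R0, 0R²1 but no w with 0R²w and 1Rw.
(b): fails — nRp, nR²m but no w with pR²w and mRw.
(c): ✓.
(d): fails — oRm, oR²m but no w with mR²w and mRw.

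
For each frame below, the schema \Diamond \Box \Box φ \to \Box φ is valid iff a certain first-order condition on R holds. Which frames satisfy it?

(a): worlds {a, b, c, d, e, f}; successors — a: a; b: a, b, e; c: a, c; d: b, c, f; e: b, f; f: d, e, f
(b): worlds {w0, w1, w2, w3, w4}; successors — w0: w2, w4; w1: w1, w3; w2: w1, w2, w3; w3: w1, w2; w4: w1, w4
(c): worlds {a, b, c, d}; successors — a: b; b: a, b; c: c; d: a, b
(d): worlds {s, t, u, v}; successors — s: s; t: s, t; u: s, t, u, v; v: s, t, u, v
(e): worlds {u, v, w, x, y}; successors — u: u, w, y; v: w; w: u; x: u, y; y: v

This is the axiom for a generalized confluence (Geach) condition; its first-order frame correspondent is \forall x \forall y \forall z ((xRy \wedge xRz) \to \exists w (y R^2 w \wedge z = w)).
(a): fails — bRa, bRb but no w with aR²w and b=w.
(b): fails — w0Rw2, w0Rw4 but no w with w2R²w and w4=w.
(c): condition met.
(d): fails — tRs, tRt but no w with sR²w and t=w.
(e): fails — uRy, uRu but no t with yR²t and u=t.

(c)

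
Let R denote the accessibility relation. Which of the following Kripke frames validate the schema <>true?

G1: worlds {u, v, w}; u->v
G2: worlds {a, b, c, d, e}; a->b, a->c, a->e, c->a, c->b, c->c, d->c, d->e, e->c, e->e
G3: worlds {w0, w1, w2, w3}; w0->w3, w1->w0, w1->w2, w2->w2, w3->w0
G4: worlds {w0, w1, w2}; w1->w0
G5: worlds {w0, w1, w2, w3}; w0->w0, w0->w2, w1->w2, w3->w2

The schema corresponds to seriality: forall x exists y Rxy.
G1: fails — world v has no successor.
G2: fails — world b has no successor.
G3: satisfies the condition.
G4: fails — world w0 has no successor.
G5: fails — world w2 has no successor.
Valid on: G3.

G3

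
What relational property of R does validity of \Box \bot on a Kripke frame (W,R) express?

□⊥ is valid iff no world has any successor (otherwise □⊥ fails at any world with one).
The converse is a direct semantic check.
Frame condition: \forall x \forall y \neg Rxy.

emptiness of R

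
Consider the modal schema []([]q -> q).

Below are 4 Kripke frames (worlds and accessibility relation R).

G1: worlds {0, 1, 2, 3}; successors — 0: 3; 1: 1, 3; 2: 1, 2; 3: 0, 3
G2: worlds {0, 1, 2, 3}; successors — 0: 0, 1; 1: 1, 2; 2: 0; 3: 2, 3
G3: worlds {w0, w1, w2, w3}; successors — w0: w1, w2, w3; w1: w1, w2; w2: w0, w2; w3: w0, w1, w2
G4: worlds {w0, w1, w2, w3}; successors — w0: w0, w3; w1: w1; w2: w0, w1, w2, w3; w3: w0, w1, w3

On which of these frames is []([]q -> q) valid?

G4

Frame correspondent (Sahlqvist): forall x forall y (Rxy -> Ryy) — i.e. shift-reflexivity.
G1: fails — R30 but not R00.
G2: fails — R32 but not R22.
G3: fails — Rw3w0 but not Rw0w0.
G4: condition met.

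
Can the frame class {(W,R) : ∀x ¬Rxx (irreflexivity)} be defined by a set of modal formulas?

Any modally definable frame class is closed under surjective bounded morphisms.
The 4-cycle (worlds s,t,u,v with s→t→u→v→s) is irreflexive, and the map sending every world to a single reflexive point • is a surjective bounded morphism (forth: every edge maps to (•,•); back: every world has a successor). So any modal formula valid on the 4-cycle is also valid on the reflexive point, which is not irreflexive.
Hence irreflexivity is not modally definable.

Not modally definable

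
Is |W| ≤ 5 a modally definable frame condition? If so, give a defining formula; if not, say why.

Any modally definable frame class is closed under disjoint unions.
Any modal formula valid on each of 6 disjoint one-world frames is valid on their disjoint union (validity is preserved under disjoint unions). Each one-world frame has |W|=1≤5, but the union has |W|=6.
Hence having at most 5 worlds is not modally definable.

Not definable by any modal formula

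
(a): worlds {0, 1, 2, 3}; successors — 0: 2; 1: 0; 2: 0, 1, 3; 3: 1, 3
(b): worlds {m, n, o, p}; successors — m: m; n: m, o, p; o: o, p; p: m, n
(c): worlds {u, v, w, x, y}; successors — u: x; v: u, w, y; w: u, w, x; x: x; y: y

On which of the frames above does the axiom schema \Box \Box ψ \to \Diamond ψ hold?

(b), (c)

This is the axiom for a generalized confluence (Geach) condition; its first-order frame correspondent is \forall x \exists w (x R^2 w \wedge xRw).
(a): fails — at 0 but no w with 0R²w and 0Rw.
(b): ✓.
(c): ✓.
Valid on: (b), (c).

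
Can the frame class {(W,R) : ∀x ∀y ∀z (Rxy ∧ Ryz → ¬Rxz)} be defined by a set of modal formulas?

Modal frame validity is preserved under surjective bounded morphisms.
The 5-cycle (worlds w0,w1,w2,w3,w4 with w0→w1→w2→w3→w4→w0) is intransitive. Mapping every world to a single reflexive point • is a surjective bounded morphism; the reflexive point is not intransitive (R••∧R•• but R••).
So no modal formula (or set of formulas) defines exactly the intransitive frames.

Not modally definable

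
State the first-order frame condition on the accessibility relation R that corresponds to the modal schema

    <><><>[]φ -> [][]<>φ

forall x forall y forall z ((x R^3 y & x R^2 z) -> exists w (yRw & zRw))

This is a Sahlqvist (Geach-type) schema ◇^3□^1φ → □^2◇^1φ.
Minimal-valuation argument: fix x; take any y with xR^3y and any z with xR^2z. Set V(φ) to the set of worlds R-reachable from y in exactly 1 step. Then □^1φ holds at y, so the antecedent holds at x; validity forces ◇^1φ at z, giving a w with zR^1w and yR^1w.
First-order correspondent: forall x forall y forall z ((x R^3 y & x R^2 z) -> exists w (yRw & zRw)).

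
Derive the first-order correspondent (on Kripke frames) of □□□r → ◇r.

∀x ∃w (xR³w ∧ xRw)

This is a Sahlqvist (Geach-type) schema ◇^0□^3r → □^0◇^1r.
First-order correspondent: ∀x ∃w (xR³w ∧ xRw).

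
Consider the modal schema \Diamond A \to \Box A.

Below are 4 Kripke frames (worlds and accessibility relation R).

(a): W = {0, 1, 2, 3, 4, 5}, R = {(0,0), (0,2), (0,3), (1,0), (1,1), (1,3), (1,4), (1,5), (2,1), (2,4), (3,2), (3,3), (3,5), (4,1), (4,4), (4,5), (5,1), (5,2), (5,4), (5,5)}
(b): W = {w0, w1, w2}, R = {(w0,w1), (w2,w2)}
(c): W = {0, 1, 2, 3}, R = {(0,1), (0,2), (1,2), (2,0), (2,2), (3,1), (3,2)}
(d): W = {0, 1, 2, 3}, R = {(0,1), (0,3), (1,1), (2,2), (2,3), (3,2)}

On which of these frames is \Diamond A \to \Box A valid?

The schema corresponds to partial functionality: \forall x \forall y \forall z (Rxy \wedge Rxz \to y = z).
(a): fails — 0 sees both 0 and 2.
(b): holds.
(c): fails — 0 sees both 1 and 2.
(d): fails — 0 sees both 1 and 3.
Valid on: (b).

(b)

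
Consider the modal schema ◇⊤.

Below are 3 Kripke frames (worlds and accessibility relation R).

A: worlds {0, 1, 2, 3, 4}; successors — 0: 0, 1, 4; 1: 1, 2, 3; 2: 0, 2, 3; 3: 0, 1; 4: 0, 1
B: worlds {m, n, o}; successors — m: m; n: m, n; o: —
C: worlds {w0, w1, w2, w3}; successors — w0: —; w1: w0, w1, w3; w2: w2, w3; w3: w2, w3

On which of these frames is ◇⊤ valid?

Frame correspondent (Sahlqvist): ∀x ∃y Rxy — i.e. seriality.
A: holds.
B: fails — world o has no successor.
C: fails — world w0 has no successor.
Valid on: A.

A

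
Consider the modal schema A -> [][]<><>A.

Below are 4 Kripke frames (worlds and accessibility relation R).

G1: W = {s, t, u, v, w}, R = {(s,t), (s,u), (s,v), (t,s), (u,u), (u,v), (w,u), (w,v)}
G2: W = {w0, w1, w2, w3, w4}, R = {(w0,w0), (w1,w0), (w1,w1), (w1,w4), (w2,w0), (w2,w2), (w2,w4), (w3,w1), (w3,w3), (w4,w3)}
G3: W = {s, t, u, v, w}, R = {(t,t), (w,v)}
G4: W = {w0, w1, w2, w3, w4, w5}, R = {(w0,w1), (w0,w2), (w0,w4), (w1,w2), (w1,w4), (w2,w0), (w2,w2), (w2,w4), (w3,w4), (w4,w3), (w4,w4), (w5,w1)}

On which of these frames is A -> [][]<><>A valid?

Frame correspondent (Sahlqvist): forall x forall z (x R^2 z -> exists w (x = w & z R^2 w)) — i.e. a generalized confluence (Geach) condition.
G1: fails — sR²u but no w* with s=w* and uR²w*.
G2: fails — w1R²w0 but no w with w1=w and w0R²w.
G3: satisfies the condition.
G4: fails — w0R²w3 but no w with w0=w and w3R²w.
Valid on: G3.

G3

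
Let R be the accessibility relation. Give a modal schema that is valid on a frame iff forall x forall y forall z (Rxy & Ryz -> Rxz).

□q → □□q

This is transitivity; the standard corresponding axiom is 4: □q → □□q.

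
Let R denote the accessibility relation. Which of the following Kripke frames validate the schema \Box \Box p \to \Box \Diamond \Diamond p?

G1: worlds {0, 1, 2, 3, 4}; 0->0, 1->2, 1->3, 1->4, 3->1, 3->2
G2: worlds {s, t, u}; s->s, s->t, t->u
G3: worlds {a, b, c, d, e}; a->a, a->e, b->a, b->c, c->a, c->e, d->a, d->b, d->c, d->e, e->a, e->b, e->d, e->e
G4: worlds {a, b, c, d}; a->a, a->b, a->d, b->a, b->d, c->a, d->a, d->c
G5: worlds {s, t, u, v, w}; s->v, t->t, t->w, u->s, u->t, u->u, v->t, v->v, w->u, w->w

G3, G4, G5

The schema corresponds to a generalized confluence (Geach) condition: \forall x \forall z (xRz \to \exists w (x R^2 w \wedge z R^2 w)).
G1: fails — 1R2 but no w with 1R²w and 2R²w.
G2: fails — sRt but no w with sR²w and tR²w.
G3: satisfies the condition.
G4: satisfies the condition.
G5: satisfies the condition.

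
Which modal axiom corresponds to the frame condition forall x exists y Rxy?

□ψ → ◇ψ

The condition is seriality. The D schema □ψ → ◇ψ defines it.
Suppose □ψ→◇ψ is valid. At any x set V(ψ)=W. Then □ψ at x, so ◇ψ at x, so x has a successor.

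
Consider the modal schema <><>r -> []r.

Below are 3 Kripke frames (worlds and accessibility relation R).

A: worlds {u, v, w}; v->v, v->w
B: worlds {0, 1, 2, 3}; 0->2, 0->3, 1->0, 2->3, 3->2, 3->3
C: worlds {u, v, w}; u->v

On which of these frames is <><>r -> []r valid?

Frame correspondent (Sahlqvist): forall x forall y forall z ((x R^2 y & xRz) -> exists w (y = w & z = w)) — i.e. a generalized confluence (Geach) condition.
A: fails — vR²v, vRw but v ≠ w.
B: fails — 0R²2, 0R3 but 2 ≠ 3.
C: ✓.
Valid on: C.

C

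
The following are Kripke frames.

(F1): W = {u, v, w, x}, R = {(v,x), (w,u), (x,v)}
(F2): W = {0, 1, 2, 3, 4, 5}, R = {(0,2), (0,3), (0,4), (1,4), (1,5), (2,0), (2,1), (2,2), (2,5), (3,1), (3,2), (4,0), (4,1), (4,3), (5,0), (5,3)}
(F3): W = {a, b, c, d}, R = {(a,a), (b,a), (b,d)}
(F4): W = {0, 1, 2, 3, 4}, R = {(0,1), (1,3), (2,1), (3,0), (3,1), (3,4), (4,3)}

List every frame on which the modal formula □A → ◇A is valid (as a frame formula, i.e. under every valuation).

(F2), (F4)

The schema corresponds to seriality: ∀x ∃y Rxy.
(F1): fails — world u has no successor.
(F2): condition met.
(F3): fails — world c has no successor.
(F4): condition met.
Valid on: (F2), (F4).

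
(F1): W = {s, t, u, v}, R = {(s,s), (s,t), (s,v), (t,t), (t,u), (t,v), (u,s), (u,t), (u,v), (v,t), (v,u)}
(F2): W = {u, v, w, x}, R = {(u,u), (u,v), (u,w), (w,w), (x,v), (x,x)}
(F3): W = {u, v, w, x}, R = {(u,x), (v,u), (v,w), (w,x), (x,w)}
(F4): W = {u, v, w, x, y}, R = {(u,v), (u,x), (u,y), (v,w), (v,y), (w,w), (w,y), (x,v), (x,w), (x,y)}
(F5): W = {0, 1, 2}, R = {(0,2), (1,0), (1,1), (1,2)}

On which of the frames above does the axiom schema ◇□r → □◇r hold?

(F1), (F3)

Frame correspondent (Sahlqvist): ∀x ∀y ∀z (Rxy ∧ Rxz → ∃w (Ryw ∧ Rzw)) — i.e. convergence.
(F1): condition met.
(F2): fails — Ruv and Ruv but v and v have no common successor.
(F3): condition met.
(F4): fails — Ruv and Ruy but v and y have no common successor.
(F5): fails — R02 and R02 but 2 and 2 have no common successor.
Valid on: (F1), (F3).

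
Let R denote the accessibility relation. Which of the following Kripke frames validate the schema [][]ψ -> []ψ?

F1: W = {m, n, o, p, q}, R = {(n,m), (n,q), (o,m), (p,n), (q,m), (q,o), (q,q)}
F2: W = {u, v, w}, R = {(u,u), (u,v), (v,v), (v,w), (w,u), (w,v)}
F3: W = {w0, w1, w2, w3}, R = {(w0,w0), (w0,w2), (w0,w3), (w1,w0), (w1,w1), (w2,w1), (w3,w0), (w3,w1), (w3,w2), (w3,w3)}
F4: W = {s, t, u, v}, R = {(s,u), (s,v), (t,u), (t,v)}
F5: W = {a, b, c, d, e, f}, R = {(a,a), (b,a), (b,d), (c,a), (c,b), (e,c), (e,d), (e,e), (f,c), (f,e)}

F2, F3

Frame correspondent (Sahlqvist): forall x forall y (Rxy -> exists z (Rxz & Rzy)) — i.e. density.
F1: fails — Rom but no z with Roz and Rzm.
F2: satisfies the condition.
F3: satisfies the condition.
F4: fails — Rsu but no z with Rsz and Rzu.
F5: fails — Rcb but no z with Rcz and Rzb.
Valid on: F2, F3.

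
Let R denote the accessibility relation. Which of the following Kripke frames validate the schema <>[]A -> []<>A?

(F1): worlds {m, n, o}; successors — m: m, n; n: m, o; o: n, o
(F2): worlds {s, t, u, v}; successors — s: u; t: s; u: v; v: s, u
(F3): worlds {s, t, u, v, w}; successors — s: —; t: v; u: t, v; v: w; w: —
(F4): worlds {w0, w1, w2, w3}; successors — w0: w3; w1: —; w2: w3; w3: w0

(F1), (F4)

Frame correspondent (Sahlqvist): forall x forall y forall z (Rxy & Rxz -> exists w (Ryw & Rzw)) — i.e. convergence.
(F1): holds.
(F2): fails — Rvu and Rvs but u and s have no common successor.
(F3): fails — Ruv and Rut but v and t have no common successor.
(F4): holds.
Valid on: (F1), (F4).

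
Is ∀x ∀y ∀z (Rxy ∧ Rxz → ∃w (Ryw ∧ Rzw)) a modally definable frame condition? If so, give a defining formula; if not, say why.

Yes — defined by ◇□q → □◇q

This is a Sahlqvist condition; the .2 axiom ◇□q → □◇q defines it.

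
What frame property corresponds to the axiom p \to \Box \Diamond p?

symmetry: \forall x \forall y (Rxy \to Ryx)

Suppose p→□◇p is valid. Take Rxy and set V(p)={x}. Then p at x, so □◇p at x, so ◇p at y, so some z with Ryz has p; z=x, i.e. Ryx.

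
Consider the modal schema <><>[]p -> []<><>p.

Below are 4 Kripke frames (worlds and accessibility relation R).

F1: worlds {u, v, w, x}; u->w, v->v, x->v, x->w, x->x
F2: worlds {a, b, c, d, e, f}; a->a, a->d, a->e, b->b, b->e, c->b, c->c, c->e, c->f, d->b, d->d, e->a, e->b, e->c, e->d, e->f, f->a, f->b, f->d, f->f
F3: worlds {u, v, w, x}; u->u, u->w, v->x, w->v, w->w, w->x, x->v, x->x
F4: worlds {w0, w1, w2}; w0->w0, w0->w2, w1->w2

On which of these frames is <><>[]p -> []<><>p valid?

F2, F3

Frame correspondent (Sahlqvist): forall x forall y forall z ((x R^2 y & xRz) -> exists w (yRw & z R^2 w)) — i.e. a generalized confluence (Geach) condition.
F1: fails — xR²v, xRw but no t with vRt and wR²t.
F2: ✓.
F3: ✓.
F4: fails — w0R²w0, w0Rw2 but no w with w0Rw and w2R²w.
Valid on: F2, F3.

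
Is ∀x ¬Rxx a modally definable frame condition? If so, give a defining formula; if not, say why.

Any modally definable frame class is closed under surjective bounded morphisms.
The 2-cycle (worlds s,t with s→t→s) is irreflexive, and the map sending every world to a single reflexive point • is a surjective bounded morphism (forth: every edge maps to (•,•); back: every world has a successor). So any modal formula valid on the 2-cycle is also valid on the reflexive point, which is not irreflexive.
So no modal formula (or set of formulas) defines exactly the irreflexive frames.

No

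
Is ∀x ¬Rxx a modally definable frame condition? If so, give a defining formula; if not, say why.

Not definable by any modal formula

Any modally definable frame class is closed under surjective bounded morphisms.
The 4-cycle (worlds a,b,c,d with a→b→c→d→a) is irreflexive, and the map sending every world to a single reflexive point • is a surjective bounded morphism (forth: every edge maps to (•,•); back: every world has a successor). So any modal formula valid on the 4-cycle is also valid on the reflexive point, which is not irreflexive.
Hence irreflexivity is not modally definable.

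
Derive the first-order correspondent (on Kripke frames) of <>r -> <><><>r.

This is a Sahlqvist (Geach-type) schema ◇^1□^0r → □^0◇^3r.
Minimal-valuation argument: fix x; take any y with xR^1y and any z with xR^0z. Set V(r) to the set of worlds R-reachable from y in exactly 0 steps. Then □^0r holds at y, so the antecedent holds at x; validity forces ◇^3r at z, giving a w with zR^3w and yR^0w.
First-order correspondent: forall x forall y (xRy -> exists w (y = w & x R^3 w)).

forall x forall y (xRy -> exists w (y = w & x R^3 w))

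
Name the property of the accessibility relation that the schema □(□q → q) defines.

shift-reflexivity: ∀x ∀y (Rxy → Ryy)

Suppose □(□q→q) is valid. Take Rxy and set V(q)={w : Ryw}. Then at y, □q holds; since □(□q→q) at x, □q→q at y, so q at y, i.e. Ryy.
Conversely, on a frame with shift-reflexivity the schema holds at every world under every valuation.
So the correspondent is shift-reflexivity.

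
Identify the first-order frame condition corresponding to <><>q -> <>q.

transitivity

Equivalently (dual form): □q → □□q.
Suppose □q→□□q is valid. Take Rxy, Ryz and set V(q)={w : Rxw}. Then □q at x, so □□q at x, so □q at y, so q at z, i.e. Rxz.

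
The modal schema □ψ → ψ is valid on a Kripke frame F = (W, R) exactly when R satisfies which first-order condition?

Reflexivity

Suppose □ψ→ψ is valid. At any x set V(ψ)={w : Rxw}. Then □ψ holds at x, so ψ holds at x, i.e. Rxx.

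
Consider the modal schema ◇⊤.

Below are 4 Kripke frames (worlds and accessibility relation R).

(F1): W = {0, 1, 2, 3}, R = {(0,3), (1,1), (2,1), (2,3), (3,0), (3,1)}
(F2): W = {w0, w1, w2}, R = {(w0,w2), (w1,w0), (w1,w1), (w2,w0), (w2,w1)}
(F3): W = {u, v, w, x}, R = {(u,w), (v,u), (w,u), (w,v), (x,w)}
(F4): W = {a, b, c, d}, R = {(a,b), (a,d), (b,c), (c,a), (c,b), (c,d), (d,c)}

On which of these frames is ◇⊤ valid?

Frame correspondent (Sahlqvist): ∀x ∃y Rxy — i.e. seriality.
(F1): condition met.
(F2): condition met.
(F3): condition met.
(F4): condition met.
Valid on: (F1), (F2), (F3), (F4).

(F1), (F2), (F3), (F4)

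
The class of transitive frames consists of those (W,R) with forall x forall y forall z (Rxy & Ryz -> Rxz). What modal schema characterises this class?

□s → □□s

The condition is transitivity. The 4 schema □s → □□s defines it.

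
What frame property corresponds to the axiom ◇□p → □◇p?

convergence

This schema is the .2 axiom.
It corresponds to convergence: ∀x ∀y ∀z (Rxy ∧ Rxz → ∃w (Ryw ∧ Rzw)).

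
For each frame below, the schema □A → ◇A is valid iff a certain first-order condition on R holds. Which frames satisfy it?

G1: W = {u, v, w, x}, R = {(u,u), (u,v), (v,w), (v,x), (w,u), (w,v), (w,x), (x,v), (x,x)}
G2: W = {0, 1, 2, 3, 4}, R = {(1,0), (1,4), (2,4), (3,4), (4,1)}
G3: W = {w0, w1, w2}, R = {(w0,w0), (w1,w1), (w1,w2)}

G1

The schema corresponds to seriality: ∀x ∃y Rxy.
G1: satisfies the condition.
G2: fails — world 0 has no successor.
G3: fails — world w2 has no successor.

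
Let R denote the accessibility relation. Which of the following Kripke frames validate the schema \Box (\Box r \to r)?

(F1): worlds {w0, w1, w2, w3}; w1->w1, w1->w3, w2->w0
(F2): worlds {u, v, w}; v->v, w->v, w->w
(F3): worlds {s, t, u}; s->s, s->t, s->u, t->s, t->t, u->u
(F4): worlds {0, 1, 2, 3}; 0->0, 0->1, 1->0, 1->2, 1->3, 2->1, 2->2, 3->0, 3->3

(F2), (F3)

The schema corresponds to shift-reflexivity: \forall x \forall y (Rxy \to Ryy).
(F1): fails — Rw2w0 but not Rw0w0.
(F2): ✓.
(F3): ✓.
(F4): fails — R01 but not R11.
Valid on: (F2), (F3).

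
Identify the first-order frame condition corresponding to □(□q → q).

Shift-reflexivity

Suppose □(□q→q) is valid. Take Rxy and set V(q)={w : Ryw}. Then at y, □q holds; since □(□q→q) at x, □q→q at y, so q at y, i.e. Ryy.
Conversely, on a frame with shift-reflexivity the schema holds at every world under every valuation.
So the correspondent is shift-reflexivity.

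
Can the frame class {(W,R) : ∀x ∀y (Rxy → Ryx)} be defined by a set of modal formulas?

Yes: it is symmetry, defined by the B schema p → □◇p.

Definable; p → □◇p defines it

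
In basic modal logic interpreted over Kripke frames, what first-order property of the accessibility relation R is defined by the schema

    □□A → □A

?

Suppose □□A→□A is valid. Take Rxy and set V(A)={w : xR²w}. Then □□A at x, so □A at x, so A at y, i.e. ∃z(Rxz∧Rzy).

density: ∀x ∀y (Rxy → ∃z (Rxz ∧ Rzy))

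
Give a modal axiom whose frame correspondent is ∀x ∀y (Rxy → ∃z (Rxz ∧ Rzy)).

This is density; the standard corresponding axiom is C4: □□p → □p.
Suppose □□p→□p is valid. Take Rxy and set V(p)={w : xR²w}. Then □□p at x, so □p at x, so p at y, i.e. ∃z(Rxz∧Rzy).

□□p → □p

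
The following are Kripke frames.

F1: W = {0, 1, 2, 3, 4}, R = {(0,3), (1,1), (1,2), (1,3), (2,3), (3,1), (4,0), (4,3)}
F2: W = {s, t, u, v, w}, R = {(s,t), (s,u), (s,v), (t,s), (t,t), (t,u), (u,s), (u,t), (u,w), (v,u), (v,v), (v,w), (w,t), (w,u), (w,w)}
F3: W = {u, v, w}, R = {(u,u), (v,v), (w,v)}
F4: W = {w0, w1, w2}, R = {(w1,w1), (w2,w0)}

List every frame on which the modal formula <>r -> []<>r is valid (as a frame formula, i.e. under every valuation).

Frame correspondent (Sahlqvist): forall x forall y forall z (Rxy & Rxz -> Ryz) — i.e. the Euclidean property.
F1: fails — R03 and R03 but not R33.
F2: fails — Rsv and Rst but not Rvt.
F3: satisfies the condition.
F4: fails — Rw2w0 and Rw2w0 but not Rw0w0.
Valid on: F3.

F3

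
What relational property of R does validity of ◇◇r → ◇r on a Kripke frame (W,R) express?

Replacing r by ¬r and contraposing gives the equivalent schema □r → □□r.
Suppose □r→□□r is valid. Take Rxy, Ryz and set V(r)={w : Rxw}. Then □r at x, so □□r at x, so □r at y, so r at z, i.e. Rxz.
Conversely, any frame satisfying ∀x ∀y ∀z (Rxy ∧ Ryz → Rxz) validates the schema.
So the correspondent is transitivity.

transitivity: ∀x ∀y ∀z (Rxy ∧ Ryz → Rxz)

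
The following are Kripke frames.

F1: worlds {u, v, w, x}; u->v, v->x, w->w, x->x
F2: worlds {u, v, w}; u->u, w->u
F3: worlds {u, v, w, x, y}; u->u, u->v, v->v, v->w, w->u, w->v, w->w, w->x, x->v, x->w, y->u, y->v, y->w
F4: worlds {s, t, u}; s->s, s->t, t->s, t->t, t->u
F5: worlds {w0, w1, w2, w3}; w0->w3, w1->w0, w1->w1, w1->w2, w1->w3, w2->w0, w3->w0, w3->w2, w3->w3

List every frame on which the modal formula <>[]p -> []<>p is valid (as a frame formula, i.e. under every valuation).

F1, F2, F3

The schema corresponds to convergence: forall x forall y forall z (Rxy & Rxz -> exists w (Ryw & Rzw)).
F1: holds.
F2: holds.
F3: holds.
F4: fails — Rts and Rtu but s and u have no common successor.
F5: fails — Rw1w2 and Rw1w0 but w2 and w0 have no common successor.
Valid on: F1, F2, F3.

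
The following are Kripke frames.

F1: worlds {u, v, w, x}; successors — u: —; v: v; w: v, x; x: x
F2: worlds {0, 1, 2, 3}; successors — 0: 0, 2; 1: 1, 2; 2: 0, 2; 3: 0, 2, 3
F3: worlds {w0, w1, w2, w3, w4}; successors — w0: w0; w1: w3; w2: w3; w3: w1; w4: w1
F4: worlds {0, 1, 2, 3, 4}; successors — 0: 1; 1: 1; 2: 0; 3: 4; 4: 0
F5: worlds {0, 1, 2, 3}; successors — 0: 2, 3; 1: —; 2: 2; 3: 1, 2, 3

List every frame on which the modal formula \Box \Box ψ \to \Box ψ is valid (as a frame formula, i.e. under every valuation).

F1, F2, F5

Frame correspondent (Sahlqvist): \forall x \forall y (Rxy \to \exists z (Rxz \wedge Rzy)) — i.e. density.
F1: satisfies the condition.
F2: satisfies the condition.
F3: fails — Rw3w1 but no z with Rw3z and Rzw1.
F4: fails — R34 but no z with R3z and Rz4.
F5: satisfies the condition.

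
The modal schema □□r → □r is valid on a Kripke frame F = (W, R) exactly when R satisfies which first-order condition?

density

Suppose □□r→□r is valid. Take Rxy and set V(r)={w : xR²w}. Then □□r at x, so □r at x, so r at y, i.e. ∃z(Rxz∧Rzy).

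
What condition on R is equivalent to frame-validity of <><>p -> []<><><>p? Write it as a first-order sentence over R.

This is a Sahlqvist (Geach-type) schema ◇^2□^0p → □^1◇^3p.
First-order correspondent: forall x forall y forall z ((x R^2 y & xRz) -> exists w (y = w & z R^3 w)).

forall x forall y forall z ((x R^2 y & xRz) -> exists w (y = w & z R^3 w))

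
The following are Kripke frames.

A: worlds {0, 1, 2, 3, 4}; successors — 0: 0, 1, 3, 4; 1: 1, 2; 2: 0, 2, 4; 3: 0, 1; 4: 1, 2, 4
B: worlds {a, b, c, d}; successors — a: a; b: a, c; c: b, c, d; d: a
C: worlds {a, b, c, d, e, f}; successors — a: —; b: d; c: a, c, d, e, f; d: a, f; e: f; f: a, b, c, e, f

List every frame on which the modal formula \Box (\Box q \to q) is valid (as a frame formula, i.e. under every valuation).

none

This is the axiom for shift-reflexivity; its first-order frame correspondent is \forall x \forall y (Rxy \to Ryy).
A: fails — R03 but not R33.
B: fails — Rcd but not Rdd.
C: fails — Rcd but not Rdd.
Valid on no frame.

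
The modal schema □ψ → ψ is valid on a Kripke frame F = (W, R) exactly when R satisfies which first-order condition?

Reflexivity

This is the T axiom.
It corresponds to reflexivity: ∀x Rxx.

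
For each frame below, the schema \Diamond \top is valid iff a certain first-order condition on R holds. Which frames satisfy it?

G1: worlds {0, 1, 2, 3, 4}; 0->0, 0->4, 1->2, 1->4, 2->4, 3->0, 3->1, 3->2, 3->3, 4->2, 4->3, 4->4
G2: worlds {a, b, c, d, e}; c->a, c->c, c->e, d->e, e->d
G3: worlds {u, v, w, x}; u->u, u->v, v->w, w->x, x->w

G1, G3

This is the axiom for seriality; its first-order frame correspondent is \forall x \exists y Rxy.
G1: condition met.
G2: fails — world a has no successor.
G3: condition met.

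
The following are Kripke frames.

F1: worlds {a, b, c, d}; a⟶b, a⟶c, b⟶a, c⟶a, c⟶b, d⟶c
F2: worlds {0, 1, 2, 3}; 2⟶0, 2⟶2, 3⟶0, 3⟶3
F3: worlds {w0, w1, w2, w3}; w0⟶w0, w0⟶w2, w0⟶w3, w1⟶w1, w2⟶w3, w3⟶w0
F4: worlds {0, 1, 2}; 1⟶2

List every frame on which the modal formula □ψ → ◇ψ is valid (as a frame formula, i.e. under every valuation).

Frame correspondent (Sahlqvist): ∀x ∃y Rxy — i.e. seriality.
F1: ✓.
F2: fails — world 0 has no successor.
F3: ✓.
F4: fails — world 0 has no successor.
Valid on: F1, F3.

F1, F3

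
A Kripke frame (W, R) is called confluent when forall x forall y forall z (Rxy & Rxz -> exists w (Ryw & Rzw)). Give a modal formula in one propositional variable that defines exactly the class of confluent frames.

◇□s → □◇s

This is convergence; the standard corresponding axiom is .2: ◇□s → □◇s.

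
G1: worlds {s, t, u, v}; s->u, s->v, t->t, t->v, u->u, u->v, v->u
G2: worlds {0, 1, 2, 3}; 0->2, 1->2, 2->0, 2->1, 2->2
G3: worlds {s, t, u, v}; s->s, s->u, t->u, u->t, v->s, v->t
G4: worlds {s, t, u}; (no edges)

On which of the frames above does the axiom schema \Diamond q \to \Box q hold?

G4

This is the axiom for partial functionality; its first-order frame correspondent is \forall x \forall y \forall z (Rxy \wedge Rxz \to y = z).
G1: fails — s sees both u and v.
G2: fails — 2 sees both 0 and 1.
G3: fails — s sees both s and u.
G4: ✓.
Valid on: G4.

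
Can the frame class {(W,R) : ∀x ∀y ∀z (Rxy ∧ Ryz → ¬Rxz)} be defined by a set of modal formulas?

Not definable by any modal formula

Modal frame validity is preserved under surjective bounded morphisms.
The 3-cycle (worlds a,b,c with a→b→c→a) is intransitive. Mapping every world to a single reflexive point • is a surjective bounded morphism; the reflexive point is not intransitive (R••∧R•• but R••).
So no modal formula (or set of formulas) defines exactly the intransitive frames.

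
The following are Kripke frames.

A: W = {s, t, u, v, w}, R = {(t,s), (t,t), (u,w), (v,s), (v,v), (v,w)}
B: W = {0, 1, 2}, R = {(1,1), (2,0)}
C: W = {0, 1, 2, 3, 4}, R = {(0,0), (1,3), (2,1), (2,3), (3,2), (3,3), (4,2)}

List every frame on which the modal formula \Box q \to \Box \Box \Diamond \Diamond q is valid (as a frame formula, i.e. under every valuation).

B, C

The schema corresponds to a generalized confluence (Geach) condition: \forall x \forall z (x R^2 z \to \exists w (xRw \wedge z R^2 w)).
A: fails — tR²s but no w* with tRw* and sR²w*.
B: satisfies the condition.
C: satisfies the condition.
Valid on: B, C.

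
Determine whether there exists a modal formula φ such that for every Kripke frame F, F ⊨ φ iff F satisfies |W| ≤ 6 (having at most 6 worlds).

Modal frame validity is preserved under disjoint unions.
Any modal formula valid on each of 7 disjoint one-world frames is valid on their disjoint union (validity is preserved under disjoint unions). Each one-world frame has |W|=1≤6, but the union has |W|=7.
Hence having at most 6 worlds is not modally definable.

No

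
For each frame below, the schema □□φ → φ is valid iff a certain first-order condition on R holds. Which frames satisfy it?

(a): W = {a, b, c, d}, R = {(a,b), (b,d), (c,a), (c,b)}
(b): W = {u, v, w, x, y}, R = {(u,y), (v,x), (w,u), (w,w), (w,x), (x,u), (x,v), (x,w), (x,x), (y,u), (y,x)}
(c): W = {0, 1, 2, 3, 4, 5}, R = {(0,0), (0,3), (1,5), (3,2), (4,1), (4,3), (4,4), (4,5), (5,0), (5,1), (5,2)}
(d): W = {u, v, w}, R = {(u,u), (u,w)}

(b)

The schema corresponds to a generalized confluence (Geach) condition: ∀x ∃w (xR²w ∧ x = w).
(a): fails — at a but no w with aR²w and a=w.
(b): holds.
(c): fails — at 2 but no w with 2R²w and 2=w.
(d): fails — at v but no t with vR²t and v=t.
Valid on: (b).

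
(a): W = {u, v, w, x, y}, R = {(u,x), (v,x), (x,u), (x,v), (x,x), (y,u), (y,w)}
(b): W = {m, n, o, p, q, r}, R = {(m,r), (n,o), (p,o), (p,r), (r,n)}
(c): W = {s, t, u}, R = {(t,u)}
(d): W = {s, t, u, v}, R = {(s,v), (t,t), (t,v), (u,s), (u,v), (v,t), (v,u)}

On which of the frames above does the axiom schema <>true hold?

(d)

The schema corresponds to seriality: forall x exists y Rxy.
(a): fails — world w has no successor.
(b): fails — world o has no successor.
(c): fails — world s has no successor.
(d): holds.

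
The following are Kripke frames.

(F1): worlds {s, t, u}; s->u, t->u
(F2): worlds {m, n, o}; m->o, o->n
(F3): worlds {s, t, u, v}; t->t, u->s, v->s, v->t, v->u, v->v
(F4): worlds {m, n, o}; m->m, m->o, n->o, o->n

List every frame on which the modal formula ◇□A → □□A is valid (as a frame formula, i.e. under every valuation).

(F1), (F2)

This is the axiom for a generalized confluence (Geach) condition; its first-order frame correspondent is ∀x ∀y ∀z ((xRy ∧ xR²z) → ∃w (yRw ∧ z = w)).
(F1): condition met.
(F2): condition met.
(F3): fails — vRs, vR²s but no w with sRw and s=w.
(F4): fails — mRm, mR²n but no w with mRw and n=w.
Valid on: (F1), (F2).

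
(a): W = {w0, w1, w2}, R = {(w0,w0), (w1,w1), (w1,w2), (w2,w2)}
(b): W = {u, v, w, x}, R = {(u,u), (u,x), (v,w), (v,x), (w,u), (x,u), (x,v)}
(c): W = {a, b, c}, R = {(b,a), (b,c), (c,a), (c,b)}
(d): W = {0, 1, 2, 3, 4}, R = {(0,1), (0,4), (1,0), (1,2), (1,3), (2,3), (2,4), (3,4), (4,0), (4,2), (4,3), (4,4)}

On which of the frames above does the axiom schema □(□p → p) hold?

Frame correspondent (Sahlqvist): ∀x ∀y (Rxy → Ryy) — i.e. shift-reflexivity.
(a): holds.
(b): fails — Rvw but not Rww.
(c): fails — Rca but not Raa.
(d): fails — R10 but not R00.

(a)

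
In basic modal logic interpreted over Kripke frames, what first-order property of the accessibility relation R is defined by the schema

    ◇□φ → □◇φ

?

convergence: ∀x ∀y ∀z (Rxy ∧ Rxz → ∃w (Ryw ∧ Rzw))

This schema is the .2 axiom.
It corresponds to convergence: ∀x ∀y ∀z (Rxy ∧ Rxz → ∃w (Ryw ∧ Rzw)).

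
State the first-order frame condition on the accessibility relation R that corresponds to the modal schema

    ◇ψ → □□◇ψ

∀x ∀y ∀z ((xRy ∧ xR²z) → ∃w (y = w ∧ zRw))

This is a Sahlqvist (Geach-type) schema ◇^1□^0ψ → □^2◇^1ψ.
Minimal-valuation argument: fix x; take any y with xR^1y and any z with xR^2z. Set V(ψ) to the set of worlds R-reachable from y in exactly 0 steps. Then □^0ψ holds at y, so the antecedent holds at x; validity forces ◇^1ψ at z, giving a w with zR^1w and yR^0w.
First-order correspondent: ∀x ∀y ∀z ((xRy ∧ xR²z) → ∃w (y = w ∧ zRw)).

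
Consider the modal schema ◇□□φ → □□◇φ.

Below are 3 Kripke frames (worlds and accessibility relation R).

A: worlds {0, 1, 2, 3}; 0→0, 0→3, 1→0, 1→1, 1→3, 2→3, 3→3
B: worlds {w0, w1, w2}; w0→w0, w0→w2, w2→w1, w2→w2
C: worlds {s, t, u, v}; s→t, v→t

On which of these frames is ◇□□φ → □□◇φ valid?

Frame correspondent (Sahlqvist): ∀x ∀y ∀z ((xRy ∧ xR²z) → ∃w (yR²w ∧ zRw)) — i.e. a generalized confluence (Geach) condition.
A: condition met.
B: fails — w0Rw0, w0R²w1 but no w with w0R²w and w1Rw.
C: condition met.
Valid on: A, C.

A, C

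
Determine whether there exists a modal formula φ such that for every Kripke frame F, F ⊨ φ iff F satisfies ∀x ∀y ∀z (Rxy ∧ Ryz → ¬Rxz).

Any modally definable frame class is closed under surjective bounded morphisms.
The 5-cycle (worlds s,t,u,v,w with s→t→u→v→w→s) is intransitive. Mapping every world to a single reflexive point • is a surjective bounded morphism; the reflexive point is not intransitive (R••∧R•• but R••).
So no modal formula (or set of formulas) defines exactly the intransitive frames.

Not definable by any modal formula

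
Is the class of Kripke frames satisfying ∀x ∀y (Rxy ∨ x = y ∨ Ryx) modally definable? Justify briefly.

If a class were modally definable it would be closed under disjoint unions (Goldblatt–Thomason).
Take 2 disjoint single-world reflexive frames: each is trivially connected, but their disjoint union has 2 worlds with no edge between distinct components, so it is not connected.
So no modal formula (or set of formulas) defines exactly the connected frames.

Not modally definable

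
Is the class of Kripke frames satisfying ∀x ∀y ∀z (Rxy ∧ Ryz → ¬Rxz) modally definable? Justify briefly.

If a class were modally definable it would be closed under surjective bounded morphisms (Goldblatt–Thomason).
The 3-cycle (worlds s,t,u with s→t→u→s) is intransitive. Mapping every world to a single reflexive point • is a surjective bounded morphism; the reflexive point is not intransitive (R••∧R•• but R••).
Hence intransitivity is not modally definable.

Not modally definable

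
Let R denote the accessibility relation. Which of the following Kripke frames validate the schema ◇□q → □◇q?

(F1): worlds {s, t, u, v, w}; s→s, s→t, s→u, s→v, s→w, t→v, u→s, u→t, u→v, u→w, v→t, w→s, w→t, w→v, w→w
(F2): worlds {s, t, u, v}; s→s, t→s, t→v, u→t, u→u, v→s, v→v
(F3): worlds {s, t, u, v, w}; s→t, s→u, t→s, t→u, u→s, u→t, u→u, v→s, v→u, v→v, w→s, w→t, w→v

The schema corresponds to convergence: ∀x ∀y ∀z (Rxy ∧ Rxz → ∃w (Ryw ∧ Rzw)).
(F1): fails — Rsv and Rst but v and t have no common successor.
(F2): fails — Rut and Ruu but t and u have no common successor.
(F3): holds.

(F3)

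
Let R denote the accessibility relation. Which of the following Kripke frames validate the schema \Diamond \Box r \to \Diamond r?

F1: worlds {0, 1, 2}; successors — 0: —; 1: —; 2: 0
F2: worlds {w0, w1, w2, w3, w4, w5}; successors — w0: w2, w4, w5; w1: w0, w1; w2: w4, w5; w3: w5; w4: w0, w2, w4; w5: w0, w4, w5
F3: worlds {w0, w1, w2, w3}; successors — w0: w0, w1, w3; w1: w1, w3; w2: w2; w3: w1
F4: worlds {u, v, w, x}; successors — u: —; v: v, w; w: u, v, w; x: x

F3

Frame correspondent (Sahlqvist): \forall x \forall y (xRy \to \exists w (yRw \wedge xRw)) — i.e. a generalized confluence (Geach) condition.
F1: fails — 2R0 but no w with 0Rw and 2Rw.
F2: fails — w1Rw0 but no w with w0Rw and w1Rw.
F3: holds.
F4: fails — wRu but no t with uRt and wRt.
Valid on: F3.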